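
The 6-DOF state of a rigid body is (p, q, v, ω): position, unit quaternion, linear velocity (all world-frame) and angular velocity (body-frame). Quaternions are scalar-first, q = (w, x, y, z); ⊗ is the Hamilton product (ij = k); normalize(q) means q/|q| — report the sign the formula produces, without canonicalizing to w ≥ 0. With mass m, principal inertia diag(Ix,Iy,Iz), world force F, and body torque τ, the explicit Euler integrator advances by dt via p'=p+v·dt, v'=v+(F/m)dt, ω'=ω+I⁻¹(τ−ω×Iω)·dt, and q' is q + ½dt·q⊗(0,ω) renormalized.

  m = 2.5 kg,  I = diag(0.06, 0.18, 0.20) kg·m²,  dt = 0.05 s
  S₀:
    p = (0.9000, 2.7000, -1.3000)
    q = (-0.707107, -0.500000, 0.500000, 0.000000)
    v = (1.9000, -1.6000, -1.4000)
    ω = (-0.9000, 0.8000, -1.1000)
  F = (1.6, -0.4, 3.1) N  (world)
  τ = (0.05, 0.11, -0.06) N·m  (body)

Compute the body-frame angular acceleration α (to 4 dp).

ω×(Iω) gyroscopic = (-0.0176, -0.1386, -0.0864)
angular accel α = (1.1267, 1.3811, 0.1320)

α = (1.1267, 1.3811, 0.1320)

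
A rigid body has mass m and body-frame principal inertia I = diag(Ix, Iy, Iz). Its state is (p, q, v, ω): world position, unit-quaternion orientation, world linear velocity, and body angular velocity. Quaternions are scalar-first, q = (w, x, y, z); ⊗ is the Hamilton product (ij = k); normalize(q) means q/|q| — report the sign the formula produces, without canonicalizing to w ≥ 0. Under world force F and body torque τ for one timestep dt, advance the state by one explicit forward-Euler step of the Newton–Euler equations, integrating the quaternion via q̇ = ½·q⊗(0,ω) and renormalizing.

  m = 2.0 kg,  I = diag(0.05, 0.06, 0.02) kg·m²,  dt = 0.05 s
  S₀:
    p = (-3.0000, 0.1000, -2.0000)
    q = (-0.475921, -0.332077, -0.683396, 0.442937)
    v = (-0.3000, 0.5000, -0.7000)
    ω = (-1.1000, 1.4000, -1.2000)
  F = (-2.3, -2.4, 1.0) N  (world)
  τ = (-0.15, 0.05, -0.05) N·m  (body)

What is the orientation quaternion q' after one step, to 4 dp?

q⊗(0,ω) = (1.1229941, 0.7234765, -1.5520125, -0.6455382)
updated quaternion q' = (-0.4472, -0.3135, -0.7212, 0.4262)

q' = (-0.4472, -0.3135, -0.7212, 0.4262)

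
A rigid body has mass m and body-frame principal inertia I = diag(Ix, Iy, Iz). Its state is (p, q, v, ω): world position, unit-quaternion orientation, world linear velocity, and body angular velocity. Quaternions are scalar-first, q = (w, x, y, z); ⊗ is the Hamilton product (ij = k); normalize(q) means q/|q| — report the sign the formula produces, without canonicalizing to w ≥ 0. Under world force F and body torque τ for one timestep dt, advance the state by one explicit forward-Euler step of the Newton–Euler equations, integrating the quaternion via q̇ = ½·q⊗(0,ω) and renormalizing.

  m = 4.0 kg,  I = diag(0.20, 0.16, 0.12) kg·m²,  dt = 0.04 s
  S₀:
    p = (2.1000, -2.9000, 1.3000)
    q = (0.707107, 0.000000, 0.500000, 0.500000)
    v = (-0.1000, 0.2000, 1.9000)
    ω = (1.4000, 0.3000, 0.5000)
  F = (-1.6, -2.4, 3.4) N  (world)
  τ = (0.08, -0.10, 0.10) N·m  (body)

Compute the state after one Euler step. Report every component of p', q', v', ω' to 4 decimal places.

p' = (2.0960, -2.8920, 1.3760)
q' = (0.6988, 0.0218, 0.5180, 0.4928)
v' = (-0.1160, 0.1760, 1.9340)
ω' = (1.4172, 0.2610, 0.5389)

new position p' = (2.0960, -2.8920, 1.3760)
new velocity v' = (-0.1160, 0.1760, 1.9340)
gyro term ω×Iω = (-0.0060, 0.0560, -0.0168)
α = I⁻¹(τ − ω×Iω) = (0.4300, -0.9750, 0.9733)
ω + α·dt = (1.4172, 0.2610, 0.5389)
2q̇ = q⊗(0,ω) = (-0.4000000, 1.0899498, 0.9121321, -0.3464465)
q + ½dt·q⊗(0,ω), renormalized = (0.6988, 0.0218, 0.5180, 0.4928)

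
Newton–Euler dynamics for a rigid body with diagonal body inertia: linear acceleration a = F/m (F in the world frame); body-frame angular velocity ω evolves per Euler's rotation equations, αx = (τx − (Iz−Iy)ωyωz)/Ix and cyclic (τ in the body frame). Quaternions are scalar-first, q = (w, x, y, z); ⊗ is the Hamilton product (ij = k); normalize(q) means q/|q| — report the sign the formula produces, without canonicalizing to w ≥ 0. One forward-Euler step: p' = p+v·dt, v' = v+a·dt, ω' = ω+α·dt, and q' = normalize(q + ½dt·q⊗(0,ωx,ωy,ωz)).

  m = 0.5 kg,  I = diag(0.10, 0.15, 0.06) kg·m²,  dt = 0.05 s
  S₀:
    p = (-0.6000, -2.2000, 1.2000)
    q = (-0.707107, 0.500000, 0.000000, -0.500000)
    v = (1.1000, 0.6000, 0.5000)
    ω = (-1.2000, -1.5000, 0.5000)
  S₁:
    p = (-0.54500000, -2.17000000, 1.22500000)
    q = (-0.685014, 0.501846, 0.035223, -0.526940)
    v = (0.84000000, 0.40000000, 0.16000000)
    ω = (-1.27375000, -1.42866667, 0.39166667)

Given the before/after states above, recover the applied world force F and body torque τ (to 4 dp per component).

ω₁ − ω₀ = (-0.07375000, 0.07133333, -0.10833333)
applied torque τ = (-0.0800, 0.1900, -0.0400)
v₁ − v₀ = (-0.26000000, -0.20000000, -0.34000000)
F = m·Δv/dt = (-2.6000, -2.0000, -3.4000)

F = (-2.6000, -2.0000, -3.4000)
τ = (-0.0800, 0.1900, -0.0400)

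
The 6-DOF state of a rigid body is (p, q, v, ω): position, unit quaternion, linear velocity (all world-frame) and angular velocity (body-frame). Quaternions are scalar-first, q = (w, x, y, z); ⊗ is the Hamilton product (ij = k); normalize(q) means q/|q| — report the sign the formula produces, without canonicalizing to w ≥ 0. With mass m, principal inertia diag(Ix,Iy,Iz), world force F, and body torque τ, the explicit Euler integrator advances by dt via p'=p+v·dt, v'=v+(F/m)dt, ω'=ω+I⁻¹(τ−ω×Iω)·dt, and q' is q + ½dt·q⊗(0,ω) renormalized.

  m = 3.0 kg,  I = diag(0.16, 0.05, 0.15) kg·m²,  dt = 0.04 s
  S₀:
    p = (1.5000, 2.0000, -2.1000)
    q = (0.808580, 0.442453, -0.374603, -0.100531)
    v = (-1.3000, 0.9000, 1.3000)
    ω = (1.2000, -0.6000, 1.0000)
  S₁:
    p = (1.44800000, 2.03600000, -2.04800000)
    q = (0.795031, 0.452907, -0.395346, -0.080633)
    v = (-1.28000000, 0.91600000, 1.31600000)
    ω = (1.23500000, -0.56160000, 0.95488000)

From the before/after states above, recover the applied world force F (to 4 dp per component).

velocity change Δv = (0.02000000, 0.01600000, 0.01600000)
m·(v₁−v₀)/dt = (1.5000, 1.2000, 1.2000)

F = (1.5000, 1.2000, 1.2000)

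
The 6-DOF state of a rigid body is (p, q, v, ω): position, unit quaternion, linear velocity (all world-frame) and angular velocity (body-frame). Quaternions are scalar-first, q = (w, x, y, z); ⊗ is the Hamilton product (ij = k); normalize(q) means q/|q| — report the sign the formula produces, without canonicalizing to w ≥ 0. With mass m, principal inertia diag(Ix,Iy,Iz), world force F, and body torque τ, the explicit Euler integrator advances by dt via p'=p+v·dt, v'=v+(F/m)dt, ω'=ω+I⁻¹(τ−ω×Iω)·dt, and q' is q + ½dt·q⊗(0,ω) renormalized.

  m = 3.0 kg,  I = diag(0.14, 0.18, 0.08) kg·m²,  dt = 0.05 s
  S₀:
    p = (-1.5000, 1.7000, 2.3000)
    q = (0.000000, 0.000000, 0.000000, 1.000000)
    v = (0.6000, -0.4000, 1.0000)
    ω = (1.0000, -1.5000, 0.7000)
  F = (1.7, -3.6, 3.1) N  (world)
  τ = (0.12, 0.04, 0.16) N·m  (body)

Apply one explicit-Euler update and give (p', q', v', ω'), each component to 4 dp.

precession coupling ω×(Iω) = (0.1050, 0.0420, -0.0600)
(τ − ω×Iω)/I = (0.1071, -0.0111, 2.7500)
ω' = ω + α·dt = (1.0054, -1.5006, 0.8375)
2q̇ = q⊗(0,ω) = (-0.7000000, 1.5000000, 1.0000000, 0.0000000)
q + ½dt·q⊗(0,ω), renormalized = (-0.0175, 0.0375, 0.0250, 0.9988)
p' = p + v·dt = (-1.4700, 1.6800, 2.3500)
new velocity v' = (0.6283, -0.4600, 1.0517)

p' = (-1.4700, 1.6800, 2.3500)
q' = (-0.0175, 0.0375, 0.0250, 0.9988)
v' = (0.6283, -0.4600, 1.0517)
ω' = (1.0054, -1.5006, 0.8375)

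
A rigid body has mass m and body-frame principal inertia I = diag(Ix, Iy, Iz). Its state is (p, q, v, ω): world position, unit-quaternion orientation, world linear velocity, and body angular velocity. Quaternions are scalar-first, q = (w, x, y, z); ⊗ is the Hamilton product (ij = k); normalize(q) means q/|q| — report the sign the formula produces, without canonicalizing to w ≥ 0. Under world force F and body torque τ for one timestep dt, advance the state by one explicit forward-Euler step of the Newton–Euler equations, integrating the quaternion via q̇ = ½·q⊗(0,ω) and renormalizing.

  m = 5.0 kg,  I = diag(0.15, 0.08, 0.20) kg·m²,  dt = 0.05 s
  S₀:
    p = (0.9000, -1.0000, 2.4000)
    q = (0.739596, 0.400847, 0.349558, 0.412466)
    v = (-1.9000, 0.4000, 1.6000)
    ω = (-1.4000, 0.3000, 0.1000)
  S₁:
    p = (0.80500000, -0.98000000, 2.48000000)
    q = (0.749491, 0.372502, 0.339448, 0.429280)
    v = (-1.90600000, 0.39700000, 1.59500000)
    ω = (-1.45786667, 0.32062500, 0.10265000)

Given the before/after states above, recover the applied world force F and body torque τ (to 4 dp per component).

F = (-0.6000, -0.3000, -0.5000)
τ = (-0.1700, 0.0400, 0.0400)

Δω = ω₁−ω₀ = (-0.05786667, 0.02062500, 0.00265000)
τ = I·(Δω/dt) + ω₀×(Iω₀) = (-0.1700, 0.0400, 0.0400)
velocity change Δv = (-0.00600000, -0.00300000, -0.00500000)
m·(v₁−v₀)/dt = (-0.6000, -0.3000, -0.5000)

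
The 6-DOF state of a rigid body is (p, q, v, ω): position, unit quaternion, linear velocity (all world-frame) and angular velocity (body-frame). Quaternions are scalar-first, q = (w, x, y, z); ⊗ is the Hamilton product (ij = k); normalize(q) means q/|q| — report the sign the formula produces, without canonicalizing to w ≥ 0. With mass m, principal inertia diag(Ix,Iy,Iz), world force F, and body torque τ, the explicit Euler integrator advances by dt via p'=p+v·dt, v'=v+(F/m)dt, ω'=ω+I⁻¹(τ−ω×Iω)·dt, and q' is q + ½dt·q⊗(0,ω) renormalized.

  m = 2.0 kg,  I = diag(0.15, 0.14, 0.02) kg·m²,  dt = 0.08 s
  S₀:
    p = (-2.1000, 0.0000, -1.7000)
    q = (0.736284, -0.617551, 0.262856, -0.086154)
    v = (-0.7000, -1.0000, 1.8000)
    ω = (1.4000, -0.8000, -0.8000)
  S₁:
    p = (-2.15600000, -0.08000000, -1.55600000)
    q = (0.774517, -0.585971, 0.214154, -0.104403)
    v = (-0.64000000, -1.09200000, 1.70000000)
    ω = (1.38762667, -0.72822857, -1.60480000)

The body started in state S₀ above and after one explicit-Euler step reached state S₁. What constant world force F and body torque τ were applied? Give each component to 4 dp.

F = (1.5000, -2.3000, -2.5000)
τ = (-0.1000, -0.0200, -0.1900)

rate change Δω = (-0.01237333, 0.07177143, -0.80480000)
ω₀×(Iω₀) = (-0.0768, -0.1456, 0.0112)
τ = I·(Δω/dt) + ω₀×(Iω₀) = (-0.1000, -0.0200, -0.1900)
velocity change Δv = (0.06000000, -0.09200000, -0.10000000)
applied force F = (1.5000, -2.3000, -2.5000)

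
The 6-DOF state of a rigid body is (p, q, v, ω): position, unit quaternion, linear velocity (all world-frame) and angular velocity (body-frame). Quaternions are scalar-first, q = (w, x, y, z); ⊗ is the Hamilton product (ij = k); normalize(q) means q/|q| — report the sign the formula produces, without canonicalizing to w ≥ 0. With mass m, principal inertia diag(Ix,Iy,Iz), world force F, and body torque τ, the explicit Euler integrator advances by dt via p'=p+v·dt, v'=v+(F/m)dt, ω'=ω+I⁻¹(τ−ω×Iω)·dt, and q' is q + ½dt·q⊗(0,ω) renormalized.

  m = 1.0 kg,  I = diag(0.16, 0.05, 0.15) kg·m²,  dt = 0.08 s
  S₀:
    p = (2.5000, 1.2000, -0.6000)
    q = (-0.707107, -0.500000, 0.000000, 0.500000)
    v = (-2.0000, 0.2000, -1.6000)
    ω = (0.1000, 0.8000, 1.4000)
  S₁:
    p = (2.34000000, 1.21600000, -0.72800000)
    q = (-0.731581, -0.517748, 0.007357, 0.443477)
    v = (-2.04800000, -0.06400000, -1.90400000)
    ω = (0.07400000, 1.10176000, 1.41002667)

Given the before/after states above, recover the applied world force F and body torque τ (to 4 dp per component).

ω₁ − ω₀ = (-0.02600000, 0.30176000, 0.01002667)
τ = I·(Δω/dt) + ω₀×(Iω₀) = (0.0600, 0.1900, 0.0100)
v₁ − v₀ = (-0.04800000, -0.26400000, -0.30400000)
m·(v₁−v₀)/dt = (-0.6000, -3.3000, -3.8000)

F = (-0.6000, -3.3000, -3.8000)
τ = (0.0600, 0.1900, 0.0100)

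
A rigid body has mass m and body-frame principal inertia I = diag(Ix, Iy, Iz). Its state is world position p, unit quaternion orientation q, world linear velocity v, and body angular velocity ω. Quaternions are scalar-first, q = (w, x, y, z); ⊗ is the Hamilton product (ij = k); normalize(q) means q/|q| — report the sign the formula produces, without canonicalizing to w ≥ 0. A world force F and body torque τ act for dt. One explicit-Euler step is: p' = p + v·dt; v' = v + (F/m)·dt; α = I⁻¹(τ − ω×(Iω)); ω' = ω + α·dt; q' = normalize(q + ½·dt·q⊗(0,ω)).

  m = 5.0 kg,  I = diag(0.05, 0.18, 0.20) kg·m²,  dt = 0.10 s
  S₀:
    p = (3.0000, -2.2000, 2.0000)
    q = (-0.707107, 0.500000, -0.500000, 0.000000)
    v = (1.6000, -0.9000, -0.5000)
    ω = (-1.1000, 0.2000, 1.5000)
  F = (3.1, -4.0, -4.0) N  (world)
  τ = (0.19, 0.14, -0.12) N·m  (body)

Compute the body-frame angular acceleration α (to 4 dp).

precession coupling ω×(Iω) = (0.0060, 0.2475, -0.0286)
(τ − ω×Iω)/I = (3.6800, -0.5972, -0.4570)

α = (3.6800, -0.5972, -0.4570)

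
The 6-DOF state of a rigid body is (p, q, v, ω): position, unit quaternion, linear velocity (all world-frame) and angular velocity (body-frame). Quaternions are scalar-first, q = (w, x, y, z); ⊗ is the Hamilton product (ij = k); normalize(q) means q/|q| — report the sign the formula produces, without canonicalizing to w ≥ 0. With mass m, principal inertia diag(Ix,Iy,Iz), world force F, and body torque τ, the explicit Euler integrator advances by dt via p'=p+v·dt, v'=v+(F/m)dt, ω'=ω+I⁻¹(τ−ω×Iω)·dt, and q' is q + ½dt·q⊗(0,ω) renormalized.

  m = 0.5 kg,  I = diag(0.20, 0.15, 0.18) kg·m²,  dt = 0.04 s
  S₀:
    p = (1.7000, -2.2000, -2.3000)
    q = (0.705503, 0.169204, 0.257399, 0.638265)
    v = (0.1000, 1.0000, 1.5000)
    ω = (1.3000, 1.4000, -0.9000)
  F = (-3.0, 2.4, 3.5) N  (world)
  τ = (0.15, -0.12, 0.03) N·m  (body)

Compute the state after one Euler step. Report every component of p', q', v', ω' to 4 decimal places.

p' = (1.7040, -2.1600, -2.2400)
q' = (0.7048, 0.1649, 0.2965, 0.6231)
v' = (-0.1400, 1.1920, 1.7800)
ω' = (1.3376, 1.3742, -0.8731)

p' = p + v·dt = (1.7040, -2.1600, -2.2400)
v + (F/m)dt = (-0.1400, 1.1920, 1.7800)
precession coupling ω×(Iω) = (-0.0378, -0.0234, -0.0910)
angular accel α = (0.9390, -0.6440, 0.6722)
ω' = ω + α·dt = (1.3376, 1.3742, -0.8731)
Hamilton product q⊗(0,ω) = (-0.0058853, -0.2080762, 1.9697323, -0.7326858)
updated quaternion q' = (0.7048, 0.1649, 0.2965, 0.6231)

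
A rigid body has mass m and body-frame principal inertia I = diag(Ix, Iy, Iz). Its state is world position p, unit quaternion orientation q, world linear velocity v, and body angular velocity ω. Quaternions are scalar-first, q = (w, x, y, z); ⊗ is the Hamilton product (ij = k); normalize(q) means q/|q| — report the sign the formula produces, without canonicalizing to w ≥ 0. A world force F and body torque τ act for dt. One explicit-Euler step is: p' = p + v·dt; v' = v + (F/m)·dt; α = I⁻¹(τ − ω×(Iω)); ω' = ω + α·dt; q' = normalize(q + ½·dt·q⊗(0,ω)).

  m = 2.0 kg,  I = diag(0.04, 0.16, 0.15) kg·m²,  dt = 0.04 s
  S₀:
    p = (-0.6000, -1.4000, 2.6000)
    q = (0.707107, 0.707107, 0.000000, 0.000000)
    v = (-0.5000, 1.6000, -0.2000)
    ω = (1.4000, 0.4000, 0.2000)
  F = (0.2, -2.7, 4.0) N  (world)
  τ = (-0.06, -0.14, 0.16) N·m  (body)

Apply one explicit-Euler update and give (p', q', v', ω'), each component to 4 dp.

a = F/m = (0.1000, -1.3500, 2.0000)
p' = p + v·dt = (-0.6200, -1.3360, 2.5920)
v' = v + a·dt = (-0.4960, 1.5460, -0.1200)
angular accel α = (-1.4800, -0.6825, 0.6187)
new body rate ω' = (1.3408, 0.3727, 0.2247)
Hamilton product q⊗(0,ω) = (-0.9899498, 0.9899498, 0.1414214, 0.4242642)
q + ½dt·q⊗(0,ω), renormalized = (0.6870, 0.7266, 0.0028, 0.0085)

p' = (-0.6200, -1.3360, 2.5920)
q' = (0.6870, 0.7266, 0.0028, 0.0085)
v' = (-0.4960, 1.5460, -0.1200)
ω' = (1.3408, 0.3727, 0.2247)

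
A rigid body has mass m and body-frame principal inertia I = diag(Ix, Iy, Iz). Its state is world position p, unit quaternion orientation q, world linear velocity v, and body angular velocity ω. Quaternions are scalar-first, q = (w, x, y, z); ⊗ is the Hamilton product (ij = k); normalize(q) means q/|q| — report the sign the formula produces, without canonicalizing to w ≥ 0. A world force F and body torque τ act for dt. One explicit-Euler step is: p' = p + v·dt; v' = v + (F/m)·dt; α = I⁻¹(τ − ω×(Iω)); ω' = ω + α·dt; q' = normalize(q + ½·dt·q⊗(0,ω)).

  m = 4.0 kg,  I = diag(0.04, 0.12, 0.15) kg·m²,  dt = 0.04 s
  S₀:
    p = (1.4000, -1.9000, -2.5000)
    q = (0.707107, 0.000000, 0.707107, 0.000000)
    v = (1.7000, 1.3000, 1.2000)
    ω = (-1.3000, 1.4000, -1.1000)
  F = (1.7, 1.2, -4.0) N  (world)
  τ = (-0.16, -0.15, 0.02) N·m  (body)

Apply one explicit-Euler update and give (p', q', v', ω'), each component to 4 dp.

a = F/m = (0.4250, 0.3000, -1.0000)
new position p' = (1.4680, -1.8480, -2.4520)
v + (F/m)dt = (1.7170, 1.3120, 1.1600)
gyro term ω×Iω = (-0.0462, -0.1573, -0.1456)
(τ − ω×Iω)/I = (-2.8450, 0.0608, 1.1040)
ω' = ω + α·dt = (-1.4138, 1.4024, -1.0558)
2q̇ = q⊗(0,ω) = (-0.9899498, -1.6970568, 0.9899498, 0.1414214)
q' = normalize(q + ½dt·q⊗(0,ω)) = (0.6866, -0.0339, 0.7262, 0.0028)

p' = (1.4680, -1.8480, -2.4520)
q' = (0.6866, -0.0339, 0.7262, 0.0028)
v' = (1.7170, 1.3120, 1.1600)
ω' = (-1.4138, 1.4024, -1.0558)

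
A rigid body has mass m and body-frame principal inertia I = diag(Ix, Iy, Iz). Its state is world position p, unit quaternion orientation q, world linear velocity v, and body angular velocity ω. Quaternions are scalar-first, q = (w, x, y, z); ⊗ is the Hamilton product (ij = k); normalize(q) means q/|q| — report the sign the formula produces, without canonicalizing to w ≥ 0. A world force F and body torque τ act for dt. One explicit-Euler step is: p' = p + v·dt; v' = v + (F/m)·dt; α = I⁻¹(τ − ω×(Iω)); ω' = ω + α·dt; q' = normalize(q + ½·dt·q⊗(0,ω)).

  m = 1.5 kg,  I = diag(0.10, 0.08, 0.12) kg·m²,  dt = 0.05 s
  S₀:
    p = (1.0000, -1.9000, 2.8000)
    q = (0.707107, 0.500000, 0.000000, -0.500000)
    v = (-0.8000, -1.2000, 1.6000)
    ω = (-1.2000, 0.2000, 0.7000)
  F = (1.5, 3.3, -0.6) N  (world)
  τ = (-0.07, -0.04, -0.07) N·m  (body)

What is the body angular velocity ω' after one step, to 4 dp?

gyro term ω×Iω = (0.0056, 0.0168, 0.0048)
α = I⁻¹(τ − ω×Iω) = (-0.7560, -0.7100, -0.6233)
ω + α·dt = (-1.2378, 0.1645, 0.6688)

ω' = (-1.2378, 0.1645, 0.6688)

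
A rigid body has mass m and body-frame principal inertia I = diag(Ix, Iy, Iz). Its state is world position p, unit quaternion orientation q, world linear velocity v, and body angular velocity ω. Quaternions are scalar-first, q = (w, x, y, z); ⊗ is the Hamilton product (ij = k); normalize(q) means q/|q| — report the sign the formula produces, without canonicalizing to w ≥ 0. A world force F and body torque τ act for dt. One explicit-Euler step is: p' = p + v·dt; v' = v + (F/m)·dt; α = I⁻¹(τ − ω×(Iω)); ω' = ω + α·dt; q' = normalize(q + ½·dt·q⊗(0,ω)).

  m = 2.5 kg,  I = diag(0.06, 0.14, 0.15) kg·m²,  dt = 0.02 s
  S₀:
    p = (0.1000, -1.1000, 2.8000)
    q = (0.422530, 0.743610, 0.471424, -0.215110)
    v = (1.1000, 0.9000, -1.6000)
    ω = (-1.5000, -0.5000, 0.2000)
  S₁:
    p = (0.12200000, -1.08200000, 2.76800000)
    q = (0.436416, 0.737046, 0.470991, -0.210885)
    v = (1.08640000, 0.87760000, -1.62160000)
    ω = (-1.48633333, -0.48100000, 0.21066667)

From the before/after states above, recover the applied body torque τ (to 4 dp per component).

τ = (0.0400, 0.1600, 0.1400)

ω₁ − ω₀ = (0.01366667, 0.01900000, 0.01066667)
τ = I·(Δω/dt) + ω₀×(Iω₀) = (0.0400, 0.1600, 0.1400)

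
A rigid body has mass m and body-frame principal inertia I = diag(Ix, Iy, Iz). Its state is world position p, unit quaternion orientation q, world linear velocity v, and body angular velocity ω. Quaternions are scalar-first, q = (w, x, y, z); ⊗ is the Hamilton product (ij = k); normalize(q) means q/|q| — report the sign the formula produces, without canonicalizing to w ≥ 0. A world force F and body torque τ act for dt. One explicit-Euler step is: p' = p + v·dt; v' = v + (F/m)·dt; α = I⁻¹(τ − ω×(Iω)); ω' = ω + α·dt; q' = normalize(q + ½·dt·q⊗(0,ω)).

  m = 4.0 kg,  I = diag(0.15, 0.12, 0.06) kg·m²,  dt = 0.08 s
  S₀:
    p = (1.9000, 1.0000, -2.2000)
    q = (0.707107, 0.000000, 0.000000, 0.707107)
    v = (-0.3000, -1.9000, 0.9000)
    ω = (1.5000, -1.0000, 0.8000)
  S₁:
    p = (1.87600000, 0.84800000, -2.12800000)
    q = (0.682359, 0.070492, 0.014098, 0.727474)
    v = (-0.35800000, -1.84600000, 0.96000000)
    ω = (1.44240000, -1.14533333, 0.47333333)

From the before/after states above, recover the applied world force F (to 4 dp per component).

Δv = v₁−v₀ = (-0.05800000, 0.05400000, 0.06000000)
m·(v₁−v₀)/dt = (-2.9000, 2.7000, 3.0000)

F = (-2.9000, 2.7000, 3.0000)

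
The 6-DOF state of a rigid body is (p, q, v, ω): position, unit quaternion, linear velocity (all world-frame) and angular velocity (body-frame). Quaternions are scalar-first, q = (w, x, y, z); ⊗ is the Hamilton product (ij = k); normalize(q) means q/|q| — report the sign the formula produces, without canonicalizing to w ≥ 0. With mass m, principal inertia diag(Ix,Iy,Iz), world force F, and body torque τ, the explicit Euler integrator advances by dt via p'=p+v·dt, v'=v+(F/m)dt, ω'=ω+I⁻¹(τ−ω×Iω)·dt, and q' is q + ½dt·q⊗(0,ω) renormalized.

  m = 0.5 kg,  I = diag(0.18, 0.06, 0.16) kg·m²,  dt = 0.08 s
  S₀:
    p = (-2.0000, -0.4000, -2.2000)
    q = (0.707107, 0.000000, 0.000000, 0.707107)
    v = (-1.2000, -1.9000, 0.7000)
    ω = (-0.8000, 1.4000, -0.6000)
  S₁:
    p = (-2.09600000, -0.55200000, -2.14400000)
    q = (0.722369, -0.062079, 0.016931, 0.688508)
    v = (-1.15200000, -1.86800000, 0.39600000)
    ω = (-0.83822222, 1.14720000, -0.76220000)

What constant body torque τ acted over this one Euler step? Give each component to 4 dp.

τ = (-0.1700, -0.1800, -0.1900)

Δω = ω₁−ω₀ = (-0.03822222, -0.25280000, -0.16220000)
ω₀×(Iω₀) = (-0.0840, 0.0096, 0.1344)
τ = I·(Δω/dt) + ω₀×(Iω₀) = (-0.1700, -0.1800, -0.1900)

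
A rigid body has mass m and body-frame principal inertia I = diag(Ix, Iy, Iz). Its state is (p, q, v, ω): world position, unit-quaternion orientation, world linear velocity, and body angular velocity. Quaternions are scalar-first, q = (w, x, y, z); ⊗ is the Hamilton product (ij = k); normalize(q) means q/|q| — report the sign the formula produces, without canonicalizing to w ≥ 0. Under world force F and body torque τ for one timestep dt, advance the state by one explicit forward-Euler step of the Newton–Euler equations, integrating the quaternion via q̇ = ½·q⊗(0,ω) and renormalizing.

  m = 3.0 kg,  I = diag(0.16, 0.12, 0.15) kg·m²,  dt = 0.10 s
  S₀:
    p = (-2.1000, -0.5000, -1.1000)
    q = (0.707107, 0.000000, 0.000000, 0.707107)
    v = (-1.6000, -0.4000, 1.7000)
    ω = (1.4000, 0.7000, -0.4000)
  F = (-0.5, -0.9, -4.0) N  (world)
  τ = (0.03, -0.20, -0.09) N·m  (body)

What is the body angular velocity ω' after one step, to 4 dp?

α = I⁻¹(τ − ω×Iω) = (0.2400, -1.6200, -0.3387)
ω' = ω + α·dt = (1.4240, 0.5380, -0.4339)

ω' = (1.4240, 0.5380, -0.4339)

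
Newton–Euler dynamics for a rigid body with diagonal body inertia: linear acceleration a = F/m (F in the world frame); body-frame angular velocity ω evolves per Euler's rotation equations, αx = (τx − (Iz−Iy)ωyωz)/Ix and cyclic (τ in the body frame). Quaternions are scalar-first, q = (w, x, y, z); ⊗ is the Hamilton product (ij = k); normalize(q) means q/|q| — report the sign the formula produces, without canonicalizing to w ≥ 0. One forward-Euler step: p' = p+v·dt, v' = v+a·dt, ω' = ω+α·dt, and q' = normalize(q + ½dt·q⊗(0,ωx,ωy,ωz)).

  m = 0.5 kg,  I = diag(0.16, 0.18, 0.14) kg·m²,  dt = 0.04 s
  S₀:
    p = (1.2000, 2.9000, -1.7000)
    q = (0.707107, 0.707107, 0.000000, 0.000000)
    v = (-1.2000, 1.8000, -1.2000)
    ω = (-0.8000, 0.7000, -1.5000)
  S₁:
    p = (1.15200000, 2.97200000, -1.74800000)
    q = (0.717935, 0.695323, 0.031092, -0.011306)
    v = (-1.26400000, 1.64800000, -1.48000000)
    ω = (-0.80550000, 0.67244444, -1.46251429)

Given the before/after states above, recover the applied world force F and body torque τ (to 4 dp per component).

Δv = v₁−v₀ = (-0.06400000, -0.15200000, -0.28000000)
applied force F = (-0.8000, -1.9000, -3.5000)
ω₁ − ω₀ = (-0.00550000, -0.02755556, 0.03748571)
I·α + gyro = (0.0200, -0.1000, 0.1200)

F = (-0.8000, -1.9000, -3.5000)
τ = (0.0200, -0.1000, 0.1200)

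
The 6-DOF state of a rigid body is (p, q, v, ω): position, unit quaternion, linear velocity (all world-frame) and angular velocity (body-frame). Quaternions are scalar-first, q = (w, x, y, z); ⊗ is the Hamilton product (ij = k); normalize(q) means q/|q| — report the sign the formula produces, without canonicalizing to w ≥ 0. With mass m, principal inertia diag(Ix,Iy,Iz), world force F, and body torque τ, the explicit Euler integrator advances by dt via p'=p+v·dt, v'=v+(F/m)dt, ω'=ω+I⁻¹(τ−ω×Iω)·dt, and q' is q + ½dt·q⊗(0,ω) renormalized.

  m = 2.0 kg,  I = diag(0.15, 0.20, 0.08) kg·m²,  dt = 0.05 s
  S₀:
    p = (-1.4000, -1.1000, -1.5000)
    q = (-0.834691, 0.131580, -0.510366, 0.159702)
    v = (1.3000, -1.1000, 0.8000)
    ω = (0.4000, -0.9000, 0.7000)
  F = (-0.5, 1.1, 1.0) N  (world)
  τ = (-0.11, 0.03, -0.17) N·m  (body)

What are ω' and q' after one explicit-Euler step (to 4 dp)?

ω×(Iω) gyroscopic = (0.0756, 0.0196, -0.0180)
α = I⁻¹(τ − ω×Iω) = (-1.2373, 0.0520, -1.9000)
ω + α·dt = (0.3381, -0.8974, 0.6050)
2q̇ = q⊗(0,ω) = (-0.6237528, -0.5474008, 0.7229967, -0.4985593)
q' = normalize(q + ½dt·q⊗(0,ω)) = (-0.8499, 0.1178, -0.4921, 0.1472)

ω' = (0.3381, -0.8974, 0.6050)
q' = (-0.8499, 0.1178, -0.4921, 0.1472)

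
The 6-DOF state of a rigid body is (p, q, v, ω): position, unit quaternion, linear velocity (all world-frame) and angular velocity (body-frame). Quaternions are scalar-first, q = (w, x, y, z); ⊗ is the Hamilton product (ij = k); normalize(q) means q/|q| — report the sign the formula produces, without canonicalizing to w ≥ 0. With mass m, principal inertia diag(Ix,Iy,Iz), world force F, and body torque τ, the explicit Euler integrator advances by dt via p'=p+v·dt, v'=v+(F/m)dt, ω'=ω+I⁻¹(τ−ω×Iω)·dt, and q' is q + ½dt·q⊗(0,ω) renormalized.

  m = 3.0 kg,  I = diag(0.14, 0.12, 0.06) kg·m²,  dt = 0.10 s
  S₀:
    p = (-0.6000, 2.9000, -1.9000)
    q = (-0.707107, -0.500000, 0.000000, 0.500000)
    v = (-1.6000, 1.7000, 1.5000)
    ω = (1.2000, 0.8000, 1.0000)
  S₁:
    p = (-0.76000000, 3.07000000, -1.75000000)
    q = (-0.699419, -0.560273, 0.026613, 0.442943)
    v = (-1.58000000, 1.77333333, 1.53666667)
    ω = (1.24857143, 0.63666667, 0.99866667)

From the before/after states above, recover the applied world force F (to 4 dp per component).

F = (0.6000, 2.2000, 1.1000)

velocity change Δv = (0.02000000, 0.07333333, 0.03666667)
F = m·Δv/dt = (0.6000, 2.2000, 1.1000)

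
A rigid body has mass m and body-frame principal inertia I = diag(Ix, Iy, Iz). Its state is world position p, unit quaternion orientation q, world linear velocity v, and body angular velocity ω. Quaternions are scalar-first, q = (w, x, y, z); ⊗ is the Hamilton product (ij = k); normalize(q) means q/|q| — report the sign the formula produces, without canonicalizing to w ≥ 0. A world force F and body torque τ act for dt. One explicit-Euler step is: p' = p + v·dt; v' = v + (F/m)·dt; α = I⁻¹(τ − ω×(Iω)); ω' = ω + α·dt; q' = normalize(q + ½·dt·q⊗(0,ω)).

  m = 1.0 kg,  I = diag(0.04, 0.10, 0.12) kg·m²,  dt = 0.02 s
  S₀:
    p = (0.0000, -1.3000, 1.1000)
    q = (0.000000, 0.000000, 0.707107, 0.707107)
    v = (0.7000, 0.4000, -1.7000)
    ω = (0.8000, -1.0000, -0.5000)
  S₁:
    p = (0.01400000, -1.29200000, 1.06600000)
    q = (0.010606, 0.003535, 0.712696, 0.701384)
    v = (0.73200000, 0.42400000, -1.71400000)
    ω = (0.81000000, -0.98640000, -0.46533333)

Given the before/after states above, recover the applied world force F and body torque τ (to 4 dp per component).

F = (1.6000, 1.2000, -0.7000)
τ = (0.0300, 0.1000, 0.1600)

Δω = ω₁−ω₀ = (0.01000000, 0.01360000, 0.03466667)
gyro term ω₀×Iω₀ = (0.0100, 0.0320, -0.0480)
applied torque τ = (0.0300, 0.1000, 0.1600)
velocity change Δv = (0.03200000, 0.02400000, -0.01400000)
m·(v₁−v₀)/dt = (1.6000, 1.2000, -0.7000)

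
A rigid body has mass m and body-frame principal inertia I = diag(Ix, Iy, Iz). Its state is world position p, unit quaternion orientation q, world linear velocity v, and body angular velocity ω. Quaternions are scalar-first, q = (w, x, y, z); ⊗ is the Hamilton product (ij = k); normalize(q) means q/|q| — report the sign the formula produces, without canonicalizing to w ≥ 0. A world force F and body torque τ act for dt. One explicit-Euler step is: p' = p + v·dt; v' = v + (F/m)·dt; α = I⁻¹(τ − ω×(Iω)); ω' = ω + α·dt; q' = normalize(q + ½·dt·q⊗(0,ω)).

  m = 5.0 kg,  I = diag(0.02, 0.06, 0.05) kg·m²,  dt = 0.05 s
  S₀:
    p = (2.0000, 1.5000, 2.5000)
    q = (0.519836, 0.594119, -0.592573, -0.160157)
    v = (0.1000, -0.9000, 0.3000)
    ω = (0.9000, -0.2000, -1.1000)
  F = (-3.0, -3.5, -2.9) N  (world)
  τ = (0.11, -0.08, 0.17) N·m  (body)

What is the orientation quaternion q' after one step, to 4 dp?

2q̇ = q⊗(0,ω) = (-0.8293944, 1.0876513, 0.4054224, -0.1573277)
q + ½dt·q⊗(0,ω), renormalized = (0.4988, 0.6209, -0.5821, -0.1640)

q' = (0.4988, 0.6209, -0.5821, -0.1640)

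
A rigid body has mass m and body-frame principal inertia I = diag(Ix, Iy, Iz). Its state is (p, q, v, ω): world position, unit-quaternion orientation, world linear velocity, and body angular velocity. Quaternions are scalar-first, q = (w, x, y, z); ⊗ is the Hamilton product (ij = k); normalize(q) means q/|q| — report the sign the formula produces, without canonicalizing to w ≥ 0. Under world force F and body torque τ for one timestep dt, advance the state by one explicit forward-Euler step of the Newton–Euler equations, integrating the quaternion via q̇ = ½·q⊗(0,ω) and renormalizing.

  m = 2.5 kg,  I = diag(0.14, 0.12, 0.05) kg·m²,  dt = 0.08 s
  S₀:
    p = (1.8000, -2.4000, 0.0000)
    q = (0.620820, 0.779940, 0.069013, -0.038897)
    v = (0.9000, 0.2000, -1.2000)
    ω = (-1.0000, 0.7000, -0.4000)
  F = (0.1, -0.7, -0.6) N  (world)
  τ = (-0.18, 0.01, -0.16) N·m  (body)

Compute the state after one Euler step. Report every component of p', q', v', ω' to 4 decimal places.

precession coupling ω×(Iω) = (0.0196, 0.0360, 0.0140)
angular accel α = (-1.4257, -0.2167, -3.4800)
new body rate ω' = (-1.1141, 0.6827, -0.6784)
Hamilton product q⊗(0,ω) = (0.7160721, -0.6211973, 0.7854470, 0.3666430)
updated quaternion q' = (0.6486, 0.7541, 0.1003, -0.0242)
p' = p + v·dt = (1.8720, -2.3840, -0.0960)
v' = v + a·dt = (0.9032, 0.1776, -1.2192)

p' = (1.8720, -2.3840, -0.0960)
q' = (0.6486, 0.7541, 0.1003, -0.0242)
v' = (0.9032, 0.1776, -1.2192)
ω' = (-1.1141, 0.6827, -0.6784)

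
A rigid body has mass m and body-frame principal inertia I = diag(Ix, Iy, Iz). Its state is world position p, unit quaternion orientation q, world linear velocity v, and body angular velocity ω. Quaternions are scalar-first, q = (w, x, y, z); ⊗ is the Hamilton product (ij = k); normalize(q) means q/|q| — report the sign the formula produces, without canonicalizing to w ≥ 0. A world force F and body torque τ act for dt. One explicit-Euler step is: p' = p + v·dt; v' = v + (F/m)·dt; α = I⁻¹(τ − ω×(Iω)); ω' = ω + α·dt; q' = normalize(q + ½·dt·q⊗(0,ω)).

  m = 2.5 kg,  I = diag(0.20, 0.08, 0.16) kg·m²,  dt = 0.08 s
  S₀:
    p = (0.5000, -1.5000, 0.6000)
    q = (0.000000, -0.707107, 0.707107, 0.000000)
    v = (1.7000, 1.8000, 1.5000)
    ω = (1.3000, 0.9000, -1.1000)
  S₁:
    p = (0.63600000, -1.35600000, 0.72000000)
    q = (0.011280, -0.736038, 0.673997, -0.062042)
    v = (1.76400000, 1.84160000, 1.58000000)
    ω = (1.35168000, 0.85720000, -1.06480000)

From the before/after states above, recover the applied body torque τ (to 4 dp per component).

τ = (0.0500, -0.1000, -0.0700)

Δω = ω₁−ω₀ = (0.05168000, -0.04280000, 0.03520000)
I·α + gyro = (0.0500, -0.1000, -0.0700)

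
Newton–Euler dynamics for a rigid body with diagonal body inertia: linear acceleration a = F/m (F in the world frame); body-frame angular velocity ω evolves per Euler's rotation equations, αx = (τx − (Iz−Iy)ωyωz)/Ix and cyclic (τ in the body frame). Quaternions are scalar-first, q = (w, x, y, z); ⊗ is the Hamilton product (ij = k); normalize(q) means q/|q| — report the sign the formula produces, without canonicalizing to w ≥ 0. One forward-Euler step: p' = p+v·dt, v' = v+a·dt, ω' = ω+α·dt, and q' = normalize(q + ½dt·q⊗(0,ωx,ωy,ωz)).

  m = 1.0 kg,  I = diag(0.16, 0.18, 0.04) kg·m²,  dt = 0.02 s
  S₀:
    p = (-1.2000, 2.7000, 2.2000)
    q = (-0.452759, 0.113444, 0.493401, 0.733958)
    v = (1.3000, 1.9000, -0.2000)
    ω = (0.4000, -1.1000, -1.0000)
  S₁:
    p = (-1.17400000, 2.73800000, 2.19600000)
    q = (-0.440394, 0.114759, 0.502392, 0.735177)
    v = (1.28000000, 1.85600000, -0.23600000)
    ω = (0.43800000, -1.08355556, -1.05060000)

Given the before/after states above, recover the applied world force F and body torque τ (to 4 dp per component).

F = (-1.0000, -2.2000, -1.8000)
τ = (0.1500, 0.1000, -0.1100)

Δω = ω₁−ω₀ = (0.03800000, 0.01644444, -0.05060000)
τ = I·(Δω/dt) + ω₀×(Iω₀) = (0.1500, 0.1000, -0.1100)
v₁ − v₀ = (-0.02000000, -0.04400000, -0.03600000)
F = m·Δv/dt = (-1.0000, -2.2000, -1.8000)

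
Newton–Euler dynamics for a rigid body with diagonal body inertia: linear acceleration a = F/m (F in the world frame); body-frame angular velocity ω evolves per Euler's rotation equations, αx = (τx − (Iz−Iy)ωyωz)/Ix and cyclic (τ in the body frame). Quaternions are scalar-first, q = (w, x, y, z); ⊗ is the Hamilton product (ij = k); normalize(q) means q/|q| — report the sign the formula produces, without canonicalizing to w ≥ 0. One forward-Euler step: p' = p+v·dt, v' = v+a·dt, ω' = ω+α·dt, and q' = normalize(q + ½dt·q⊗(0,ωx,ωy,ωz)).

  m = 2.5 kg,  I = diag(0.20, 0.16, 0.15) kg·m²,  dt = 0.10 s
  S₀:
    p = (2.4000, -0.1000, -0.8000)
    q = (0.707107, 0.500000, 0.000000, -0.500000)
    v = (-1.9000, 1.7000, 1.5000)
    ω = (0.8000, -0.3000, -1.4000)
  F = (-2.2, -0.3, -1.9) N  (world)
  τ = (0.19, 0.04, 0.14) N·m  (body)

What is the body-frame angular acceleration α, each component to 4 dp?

α = (0.9710, 0.6000, 0.8693)

gyro term ω×Iω = (-0.0042, -0.0560, 0.0096)
angular accel α = (0.9710, 0.6000, 0.8693)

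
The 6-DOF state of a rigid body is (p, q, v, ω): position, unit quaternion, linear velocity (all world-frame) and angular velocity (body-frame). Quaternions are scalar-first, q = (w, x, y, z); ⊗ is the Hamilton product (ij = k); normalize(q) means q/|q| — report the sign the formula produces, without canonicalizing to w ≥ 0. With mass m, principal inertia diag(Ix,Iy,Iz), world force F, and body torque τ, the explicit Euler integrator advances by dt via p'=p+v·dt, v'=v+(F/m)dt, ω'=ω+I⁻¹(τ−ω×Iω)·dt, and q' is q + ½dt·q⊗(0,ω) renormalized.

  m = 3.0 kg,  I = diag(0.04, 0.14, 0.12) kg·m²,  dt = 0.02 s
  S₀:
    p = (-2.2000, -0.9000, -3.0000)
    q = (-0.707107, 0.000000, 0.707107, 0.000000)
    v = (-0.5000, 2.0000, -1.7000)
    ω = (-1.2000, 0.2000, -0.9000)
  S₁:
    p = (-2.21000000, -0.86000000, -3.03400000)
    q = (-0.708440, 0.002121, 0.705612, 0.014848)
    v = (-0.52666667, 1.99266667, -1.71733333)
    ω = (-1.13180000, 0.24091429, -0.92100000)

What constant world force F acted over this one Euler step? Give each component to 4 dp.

velocity change Δv = (-0.02666667, -0.00733333, -0.01733333)
F = m·Δv/dt = (-4.0000, -1.1000, -2.6000)

F = (-4.0000, -1.1000, -2.6000)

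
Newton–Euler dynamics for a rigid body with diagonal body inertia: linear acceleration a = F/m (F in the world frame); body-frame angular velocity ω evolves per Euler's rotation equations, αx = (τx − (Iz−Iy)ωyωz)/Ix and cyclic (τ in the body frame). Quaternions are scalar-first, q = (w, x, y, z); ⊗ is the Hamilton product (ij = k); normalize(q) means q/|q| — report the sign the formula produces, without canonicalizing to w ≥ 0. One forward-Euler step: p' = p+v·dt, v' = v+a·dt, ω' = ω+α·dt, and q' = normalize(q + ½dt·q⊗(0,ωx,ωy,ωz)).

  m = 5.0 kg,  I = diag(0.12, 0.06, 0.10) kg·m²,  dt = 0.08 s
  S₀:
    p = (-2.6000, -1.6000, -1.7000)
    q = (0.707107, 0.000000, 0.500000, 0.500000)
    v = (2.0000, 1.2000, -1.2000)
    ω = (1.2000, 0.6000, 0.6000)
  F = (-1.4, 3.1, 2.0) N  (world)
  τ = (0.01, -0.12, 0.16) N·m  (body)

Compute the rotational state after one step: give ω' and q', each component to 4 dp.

angular accel α = (-0.0367, -2.2400, 2.0320)
new body rate ω' = (1.1971, 0.4208, 0.7626)
Hamilton product q⊗(0,ω) = (-0.6000000, 0.8485284, 1.0242642, -0.1757358)
q + ½dt·q⊗(0,ω), renormalized = (0.6819, 0.0339, 0.5400, 0.4921)

ω' = (1.1971, 0.4208, 0.7626)
q' = (0.6819, 0.0339, 0.5400, 0.4921)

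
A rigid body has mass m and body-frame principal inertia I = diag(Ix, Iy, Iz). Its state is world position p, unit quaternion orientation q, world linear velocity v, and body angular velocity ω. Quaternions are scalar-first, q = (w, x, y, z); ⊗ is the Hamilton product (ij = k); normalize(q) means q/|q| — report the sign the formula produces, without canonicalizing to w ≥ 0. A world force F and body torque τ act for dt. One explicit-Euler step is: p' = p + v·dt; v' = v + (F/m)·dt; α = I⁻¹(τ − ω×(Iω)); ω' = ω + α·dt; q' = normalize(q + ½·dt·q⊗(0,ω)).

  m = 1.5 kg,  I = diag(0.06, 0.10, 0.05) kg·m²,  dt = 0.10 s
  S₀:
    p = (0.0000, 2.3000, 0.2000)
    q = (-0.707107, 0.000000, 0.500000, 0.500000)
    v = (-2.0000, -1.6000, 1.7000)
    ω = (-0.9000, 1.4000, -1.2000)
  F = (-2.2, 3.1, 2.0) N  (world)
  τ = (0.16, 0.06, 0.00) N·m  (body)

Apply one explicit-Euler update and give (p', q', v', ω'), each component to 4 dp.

a = (-1.4667, 2.0667, 1.3333)
new position p' = (-0.2000, 2.1400, 0.3700)
v + (F/m)dt = (-2.1467, -1.3933, 1.8333)
α = I⁻¹(τ − ω×Iω) = (1.2667, 0.4920, 1.0080)
ω + α·dt = (-0.7733, 1.4492, -1.0992)
q⊗(0,ω) = (-0.1000000, -0.6636037, -1.4399498, 1.2985284)
updated quaternion q' = (-0.7084, -0.0330, 0.4258, 0.5620)

p' = (-0.2000, 2.1400, 0.3700)
q' = (-0.7084, -0.0330, 0.4258, 0.5620)
v' = (-2.1467, -1.3933, 1.8333)
ω' = (-0.7733, 1.4492, -1.0992)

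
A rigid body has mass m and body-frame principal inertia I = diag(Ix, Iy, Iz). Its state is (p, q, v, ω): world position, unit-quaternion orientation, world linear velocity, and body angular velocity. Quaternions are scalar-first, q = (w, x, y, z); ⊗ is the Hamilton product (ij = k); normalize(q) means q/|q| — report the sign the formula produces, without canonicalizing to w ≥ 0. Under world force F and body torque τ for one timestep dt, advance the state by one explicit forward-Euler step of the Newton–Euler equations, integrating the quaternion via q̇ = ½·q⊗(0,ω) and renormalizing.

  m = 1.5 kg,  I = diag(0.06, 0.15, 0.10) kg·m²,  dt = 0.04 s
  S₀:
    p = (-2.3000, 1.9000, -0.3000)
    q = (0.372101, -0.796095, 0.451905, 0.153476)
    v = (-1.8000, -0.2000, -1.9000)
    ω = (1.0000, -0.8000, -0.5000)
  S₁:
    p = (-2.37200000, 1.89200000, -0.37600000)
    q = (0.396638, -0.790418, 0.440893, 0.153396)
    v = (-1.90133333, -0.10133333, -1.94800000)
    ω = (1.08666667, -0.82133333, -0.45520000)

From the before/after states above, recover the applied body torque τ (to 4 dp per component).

τ = (0.1100, -0.0600, 0.0400)

rate change Δω = (0.08666667, -0.02133333, 0.04480000)
gyro term ω₀×Iω₀ = (-0.0200, 0.0200, -0.0720)
I·α + gyro = (0.1100, -0.0600, 0.0400)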